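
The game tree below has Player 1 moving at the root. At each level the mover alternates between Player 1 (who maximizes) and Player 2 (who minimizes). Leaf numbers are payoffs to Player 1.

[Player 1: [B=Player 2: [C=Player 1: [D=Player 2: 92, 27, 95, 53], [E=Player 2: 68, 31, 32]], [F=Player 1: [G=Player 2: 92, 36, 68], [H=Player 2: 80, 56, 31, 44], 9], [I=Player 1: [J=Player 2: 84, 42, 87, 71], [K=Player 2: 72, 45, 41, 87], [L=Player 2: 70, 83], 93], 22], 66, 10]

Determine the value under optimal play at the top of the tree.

D (Player 2): min(92, 27, 95, 53) = 27
E (Player 2): min(68, 31, 32) = 31
C (Player 1): max(27, 31) = 31
G (Player 2): min(92, 36, 68) = 36
H (Player 2): min(80, 56, 31, 44) = 31
F (Player 1): max(36, 31, 9) = 36
J (Player 2): min(84, 42, 87, 71) = 42
K (Player 2): min(72, 45, 41, 87) = 41
L (Player 2): min(70, 83) = 70
I (Player 1): max(42, 41, 70, 93) = 93
B (Player 2): min(31, 36, 93, 22) = 22
Root (Player 1): max(22, 66, 10) = 66

66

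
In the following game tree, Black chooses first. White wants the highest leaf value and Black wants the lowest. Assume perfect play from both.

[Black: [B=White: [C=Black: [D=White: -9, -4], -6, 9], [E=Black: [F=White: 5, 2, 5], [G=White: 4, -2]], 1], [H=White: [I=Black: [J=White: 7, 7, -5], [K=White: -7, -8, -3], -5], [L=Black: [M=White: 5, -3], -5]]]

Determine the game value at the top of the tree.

D (White): max(-9, -4) = -4
C (Black): min(-4, -6, 9) = -6
F (White): max(5, 2, 5) = 5
G (White): max(4, -2) = 4
E (Black): min(5, 4) = 4
B (White): max(-6, 4, 1) = 4
J (White): max(7, 7, -5) = 7
K (White): max(-7, -8, -3) = -3
I (Black): min(7, -3, -5) = -5
M (White): max(5, -3) = 5
L (Black): min(5, -5) = -5
H (White): max(-5, -5) = -5
Root (Black): min(4, -5) = -5

-5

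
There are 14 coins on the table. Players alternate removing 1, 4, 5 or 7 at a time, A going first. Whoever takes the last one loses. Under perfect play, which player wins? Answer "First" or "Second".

i:   0  1  2  3  4  5  6  7  8  9 10 11 12 13 14
     W  L  W  L  W  W  W  W  W  L  W  L  W  W  W
Position 14 is W, so the first player wins.

First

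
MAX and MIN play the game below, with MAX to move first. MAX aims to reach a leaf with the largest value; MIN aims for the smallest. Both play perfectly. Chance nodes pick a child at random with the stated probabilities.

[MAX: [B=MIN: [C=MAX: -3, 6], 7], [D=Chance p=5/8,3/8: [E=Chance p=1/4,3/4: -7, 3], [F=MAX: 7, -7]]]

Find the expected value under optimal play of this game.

6

C (MAX): max(-3, 6) = 6
B (MIN): min(6, 7) = 6
E (Chance): 1/4·-7 + 3/4·3 = 0.5
F (MAX): max(7, -7) = 7
D (Chance): 5/8·0.5 + 3/8·7 = 2.94
Root (MAX): max(6, 2.94) = 6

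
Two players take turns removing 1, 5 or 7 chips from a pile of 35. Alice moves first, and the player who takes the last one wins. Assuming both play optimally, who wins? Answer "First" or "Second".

First

i:   0  1  2  3  4  5  6  7  8  9 10 11 12 13 14 15 16 17 18 19 20 21 22 23 24 25 26 27 28 29 30 31 32 33 34 35
     L  W  L  W  L  W  L  W  L  W  L  W  L  W  L  W  L  W  L  W  L  W  L  W  L  W  L  W  L  W  L  W  L  W  L  W
Position 35 is W, so the first player wins.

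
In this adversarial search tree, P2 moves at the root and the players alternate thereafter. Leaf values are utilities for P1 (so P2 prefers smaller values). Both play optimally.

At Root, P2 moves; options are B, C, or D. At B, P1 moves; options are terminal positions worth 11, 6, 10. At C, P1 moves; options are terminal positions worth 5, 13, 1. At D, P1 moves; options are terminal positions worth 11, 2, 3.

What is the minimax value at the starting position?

11

B (P1): max(11, 6, 10) = 11
C (P1): max(5, 13, 1) = 13
D (P1): max(11, 2, 3) = 11
Root (P2): min(11, 13, 11) = 11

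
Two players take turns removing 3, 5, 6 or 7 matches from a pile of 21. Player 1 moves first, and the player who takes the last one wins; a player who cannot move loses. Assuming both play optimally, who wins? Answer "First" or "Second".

Second

Compute winning (W) and losing (L) positions by backward induction:
i:   0  1  2  3  4  5  6  7  8  9 10 11 12 13 14 15 16 17 18 19 20 21
     L  L  L  W  W  W  W  W  W  W  L  L  L  W  W  W  W  W  W  W  L  L
Position 21 is L, so the second player wins.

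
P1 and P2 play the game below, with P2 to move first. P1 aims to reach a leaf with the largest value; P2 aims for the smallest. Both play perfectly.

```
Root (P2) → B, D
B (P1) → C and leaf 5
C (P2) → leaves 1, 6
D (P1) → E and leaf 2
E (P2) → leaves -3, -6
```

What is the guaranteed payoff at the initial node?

2

C (P2): min(1, 6) = 1
B (P1): max(1, 5) = 5
E (P2): min(-3, -6) = -6
D (P1): max(-6, 2) = 2
Root (P2): min(5, 2) = 2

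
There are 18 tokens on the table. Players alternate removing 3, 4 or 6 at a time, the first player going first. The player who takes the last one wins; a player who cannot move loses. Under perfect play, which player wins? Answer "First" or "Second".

Positions where the player to move wins (W) vs loses (L):
i:   0  1  2  3  4  5  6  7  8  9 10 11 12 13 14 15 16 17 18
     L  L  L  W  W  W  W  W  W  L  L  L  W  W  W  W  W  W  L
Position 18 is L, so the second player wins.

Second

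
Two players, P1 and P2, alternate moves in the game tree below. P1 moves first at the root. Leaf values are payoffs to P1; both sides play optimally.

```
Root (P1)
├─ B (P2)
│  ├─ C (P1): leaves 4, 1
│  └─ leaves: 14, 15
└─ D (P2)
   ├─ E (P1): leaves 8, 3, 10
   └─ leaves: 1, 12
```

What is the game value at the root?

C (P1): max(4, 1) = 4
B (P2): min(4, 14, 15) = 4
E (P1): max(8, 3, 10) = 10
D (P2): min(10, 1, 12) = 1
Root (P1): max(4, 1) = 4

4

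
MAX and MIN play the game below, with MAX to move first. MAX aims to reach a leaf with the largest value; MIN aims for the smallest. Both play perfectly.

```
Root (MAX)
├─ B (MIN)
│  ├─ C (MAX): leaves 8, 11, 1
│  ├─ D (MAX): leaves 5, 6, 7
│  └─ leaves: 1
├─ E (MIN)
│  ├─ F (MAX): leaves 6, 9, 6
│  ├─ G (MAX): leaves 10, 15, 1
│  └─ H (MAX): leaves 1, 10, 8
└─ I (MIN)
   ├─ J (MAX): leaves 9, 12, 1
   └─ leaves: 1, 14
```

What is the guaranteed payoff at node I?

1

J: max(9, 12, 1) = 12
I: min(12, 1, 14) = 1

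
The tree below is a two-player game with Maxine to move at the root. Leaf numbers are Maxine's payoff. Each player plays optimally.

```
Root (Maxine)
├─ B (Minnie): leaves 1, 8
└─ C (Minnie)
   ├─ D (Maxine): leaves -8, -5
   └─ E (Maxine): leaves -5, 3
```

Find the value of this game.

1

B (Minnie): min(1, 8) = 1
D (Maxine): max(-8, -5) = -5
E (Maxine): max(-5, 3) = 3
C (Minnie): min(-5, 3) = -5
Root (Maxine): max(1, -5) = 1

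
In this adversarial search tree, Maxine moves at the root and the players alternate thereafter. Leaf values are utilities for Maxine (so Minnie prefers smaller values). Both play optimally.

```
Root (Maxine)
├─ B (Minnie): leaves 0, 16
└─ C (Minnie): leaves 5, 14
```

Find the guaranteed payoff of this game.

B (Minnie): min(0, 16) = 0
C (Minnie): min(5, 14) = 5
Root (Maxine): max(0, 5) = 5

5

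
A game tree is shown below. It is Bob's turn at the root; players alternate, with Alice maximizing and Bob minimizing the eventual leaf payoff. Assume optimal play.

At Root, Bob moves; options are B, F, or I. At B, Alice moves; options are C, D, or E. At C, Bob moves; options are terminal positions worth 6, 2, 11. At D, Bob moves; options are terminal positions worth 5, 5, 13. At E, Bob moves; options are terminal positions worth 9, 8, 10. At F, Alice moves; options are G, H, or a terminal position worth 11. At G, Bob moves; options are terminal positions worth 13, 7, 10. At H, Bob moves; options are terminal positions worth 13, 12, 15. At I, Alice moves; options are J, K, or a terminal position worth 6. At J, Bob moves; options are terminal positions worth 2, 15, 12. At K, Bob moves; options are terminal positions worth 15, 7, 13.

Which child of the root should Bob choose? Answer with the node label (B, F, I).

C (Bob): min(6, 2, 11) = 2
D (Bob): min(5, 5, 13) = 5
E (Bob): min(9, 8, 10) = 8
B (Alice): max(2, 5, 8) = 8
G (Bob): min(13, 7, 10) = 7
H (Bob): min(13, 12, 15) = 12
F (Alice): max(7, 12, 11) = 12
J (Bob): min(2, 15, 12) = 2
K (Bob): min(15, 7, 13) = 7
I (Alice): max(2, 7, 6) = 7
Root (Bob): min(8, 12, 7) = 7
Bob picks the child with the lowest value: I (value 7).

I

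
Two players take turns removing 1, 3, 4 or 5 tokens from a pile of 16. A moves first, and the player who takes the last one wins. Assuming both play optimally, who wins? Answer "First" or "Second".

Second

W/L table (W = player to move can force a win):
i:   0  1  2  3  4  5  6  7  8  9 10 11 12 13 14 15 16
     L  W  L  W  W  W  W  W  L  W  L  W  W  W  W  W  L
Position 16 is L, so the second player wins.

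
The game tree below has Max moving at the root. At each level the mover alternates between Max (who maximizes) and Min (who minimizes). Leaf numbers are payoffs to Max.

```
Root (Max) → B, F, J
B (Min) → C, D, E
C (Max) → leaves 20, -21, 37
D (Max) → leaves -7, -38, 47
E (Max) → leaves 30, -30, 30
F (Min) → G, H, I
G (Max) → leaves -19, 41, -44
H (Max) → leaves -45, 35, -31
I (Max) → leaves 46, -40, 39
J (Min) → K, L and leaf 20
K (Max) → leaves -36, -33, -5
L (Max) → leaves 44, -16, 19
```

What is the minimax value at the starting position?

C (Max): max(20, -21, 37) = 37
D (Max): max(-7, -38, 47) = 47
E (Max): max(30, -30, 30) = 30
B (Min): min(37, 47, 30) = 30
G (Max): max(-19, 41, -44) = 41
H (Max): max(-45, 35, -31) = 35
I (Max): max(46, -40, 39) = 46
F (Min): min(41, 35, 46) = 35
K (Max): max(-36, -33, -5) = -5
L (Max): max(44, -16, 19) = 44
J (Min): min(-5, 44, 20) = -5
Root (Max): max(30, 35, -5) = 35

35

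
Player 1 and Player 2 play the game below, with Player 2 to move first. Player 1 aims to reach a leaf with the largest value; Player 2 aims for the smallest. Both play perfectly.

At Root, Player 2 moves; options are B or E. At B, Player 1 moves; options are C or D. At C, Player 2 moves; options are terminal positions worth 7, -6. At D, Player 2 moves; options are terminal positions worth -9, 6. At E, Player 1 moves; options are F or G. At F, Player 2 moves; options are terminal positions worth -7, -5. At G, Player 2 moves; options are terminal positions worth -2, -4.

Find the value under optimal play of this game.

-6

C (Player 2): min(7, -6) = -6
D (Player 2): min(-9, 6) = -9
B (Player 1): max(-6, -9) = -6
F (Player 2): min(-7, -5) = -7
G (Player 2): min(-2, -4) = -4
E (Player 1): max(-7, -4) = -4
Root (Player 2): min(-6, -4) = -6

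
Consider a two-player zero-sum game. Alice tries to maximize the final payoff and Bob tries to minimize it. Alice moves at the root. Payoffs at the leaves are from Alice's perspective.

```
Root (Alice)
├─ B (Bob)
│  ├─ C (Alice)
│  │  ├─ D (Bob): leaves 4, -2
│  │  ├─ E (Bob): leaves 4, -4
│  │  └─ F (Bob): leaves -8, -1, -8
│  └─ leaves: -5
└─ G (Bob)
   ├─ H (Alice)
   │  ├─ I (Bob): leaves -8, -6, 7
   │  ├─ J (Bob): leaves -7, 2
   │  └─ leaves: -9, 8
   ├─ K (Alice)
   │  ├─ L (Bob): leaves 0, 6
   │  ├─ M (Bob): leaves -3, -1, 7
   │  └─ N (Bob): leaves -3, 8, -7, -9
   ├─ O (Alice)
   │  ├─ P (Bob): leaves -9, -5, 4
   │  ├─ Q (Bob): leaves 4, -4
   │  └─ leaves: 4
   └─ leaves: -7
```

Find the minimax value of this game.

-5

D (Bob): min(4, -2) = -2
E (Bob): min(4, -4) = -4
F (Bob): min(-8, -1, -8) = -8
C (Alice): max(-2, -4, -8) = -2
B (Bob): min(-2, -5) = -5
I (Bob): min(-8, -6, 7) = -8
J (Bob): min(-7, 2) = -7
H (Alice): max(-8, -7, -9, 8) = 8
L (Bob): min(0, 6) = 0
M (Bob): min(-3, -1, 7) = -3
N (Bob): min(-3, 8, -7, -9) = -9
K (Alice): max(0, -3, -9) = 0
P (Bob): min(-9, -5, 4) = -9
Q (Bob): min(4, -4) = -4
O (Alice): max(-9, -4, 4) = 4
G (Bob): min(8, 0, 4, -7) = -7
Root (Alice): max(-5, -7) = -5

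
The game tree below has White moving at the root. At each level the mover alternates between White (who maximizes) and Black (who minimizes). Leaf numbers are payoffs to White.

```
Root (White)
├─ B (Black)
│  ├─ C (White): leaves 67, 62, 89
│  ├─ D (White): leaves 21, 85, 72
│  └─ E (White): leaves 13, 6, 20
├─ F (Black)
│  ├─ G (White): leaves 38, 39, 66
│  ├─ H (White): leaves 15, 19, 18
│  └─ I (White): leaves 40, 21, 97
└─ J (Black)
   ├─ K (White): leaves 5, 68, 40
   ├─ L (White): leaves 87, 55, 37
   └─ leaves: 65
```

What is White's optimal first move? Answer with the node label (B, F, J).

C (White): max(67, 62, 89) = 89
D (White): max(21, 85, 72) = 85
E (White): max(13, 6, 20) = 20
B (Black): min(89, 85, 20) = 20
G (White): max(38, 39, 66) = 66
H (White): max(15, 19, 18) = 19
I (White): max(40, 21, 97) = 97
F (Black): min(66, 19, 97) = 19
K (White): max(5, 68, 40) = 68
L (White): max(87, 55, 37) = 87
J (Black): min(68, 87, 65) = 65
Root (White): max(20, 19, 65) = 65
White picks the child with the highest value: J (value 65).

J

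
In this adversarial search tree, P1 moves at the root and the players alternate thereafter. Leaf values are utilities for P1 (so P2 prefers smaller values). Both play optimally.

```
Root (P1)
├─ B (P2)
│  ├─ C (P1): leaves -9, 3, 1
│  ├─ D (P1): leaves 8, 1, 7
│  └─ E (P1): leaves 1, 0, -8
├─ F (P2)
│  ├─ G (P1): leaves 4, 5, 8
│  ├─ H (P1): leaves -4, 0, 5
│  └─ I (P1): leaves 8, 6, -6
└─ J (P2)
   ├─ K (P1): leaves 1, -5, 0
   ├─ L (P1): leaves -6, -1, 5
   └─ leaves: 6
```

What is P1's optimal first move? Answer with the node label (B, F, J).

F

C (P1): max(-9, 3, 1) = 3
D (P1): max(8, 1, 7) = 8
E (P1): max(1, 0, -8) = 1
B (P2): min(3, 8, 1) = 1
G (P1): max(4, 5, 8) = 8
H (P1): max(-4, 0, 5) = 5
I (P1): max(8, 6, -6) = 8
F (P2): min(8, 5, 8) = 5
K (P1): max(1, -5, 0) = 1
L (P1): max(-6, -1, 5) = 5
J (P2): min(1, 5, 6) = 1
Root (P1): max(1, 5, 1) = 5
P1 picks the child with the highest value: F (value 5).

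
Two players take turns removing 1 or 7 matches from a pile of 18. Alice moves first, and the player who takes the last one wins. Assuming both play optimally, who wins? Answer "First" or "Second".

W/L table (W = player to move can force a win):
i:   0  1  2  3  4  5  6  7  8  9 10 11 12 13 14 15 16 17 18
     L  W  L  W  L  W  L  W  L  W  L  W  L  W  L  W  L  W  L
Position 18 is L, so the second player wins.

Second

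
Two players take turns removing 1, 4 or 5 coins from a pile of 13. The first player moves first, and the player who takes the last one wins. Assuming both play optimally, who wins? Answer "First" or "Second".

First

Positions where the player to move wins (W) vs loses (L):
i:   0  1  2  3  4  5  6  7  8  9 10 11 12 13
     L  W  L  W  W  W  W  W  L  W  L  W  W  W
Position 13 is W, so the first player wins.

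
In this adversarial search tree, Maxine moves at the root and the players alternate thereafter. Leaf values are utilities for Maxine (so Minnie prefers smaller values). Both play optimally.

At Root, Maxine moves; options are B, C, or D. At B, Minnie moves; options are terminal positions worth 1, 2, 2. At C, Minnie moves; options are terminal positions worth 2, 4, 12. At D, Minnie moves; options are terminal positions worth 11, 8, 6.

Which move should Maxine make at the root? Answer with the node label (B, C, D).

D

B (Minnie): min(1, 2, 2) = 1
C (Minnie): min(2, 4, 12) = 2
D (Minnie): min(11, 8, 6) = 6
Root (Maxine): max(1, 2, 6) = 6
Maxine picks the child with the highest value: D (value 6).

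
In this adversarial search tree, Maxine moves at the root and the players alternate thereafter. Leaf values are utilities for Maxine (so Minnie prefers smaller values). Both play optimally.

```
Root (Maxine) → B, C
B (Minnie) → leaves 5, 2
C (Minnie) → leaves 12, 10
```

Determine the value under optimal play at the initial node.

B (Minnie): min(5, 2) = 2
C (Minnie): min(12, 10) = 10
Root (Maxine): max(2, 10) = 10

10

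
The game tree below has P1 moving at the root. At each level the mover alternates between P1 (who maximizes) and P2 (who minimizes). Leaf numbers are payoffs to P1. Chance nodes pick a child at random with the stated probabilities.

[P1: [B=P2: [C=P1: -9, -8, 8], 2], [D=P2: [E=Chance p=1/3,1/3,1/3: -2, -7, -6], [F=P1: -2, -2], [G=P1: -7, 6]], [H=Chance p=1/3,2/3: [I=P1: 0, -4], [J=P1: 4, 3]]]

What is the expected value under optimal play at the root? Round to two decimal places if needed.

2.67

C (P1): max(-9, -8, 8) = 8
B (P2): min(8, 2) = 2
E (Chance): 1/3·-2 + 1/3·-7 + 1/3·-6 = -5
F (P1): max(-2, -2) = -2
G (P1): max(-7, 6) = 6
D (P2): min(-5, -2, 6) = -5
I (P1): max(0, -4) = 0
J (P1): max(4, 3) = 4
H (Chance): 1/3·0 + 2/3·4 = 2.67
Root (P1): max(2, -5, 2.67) = 2.67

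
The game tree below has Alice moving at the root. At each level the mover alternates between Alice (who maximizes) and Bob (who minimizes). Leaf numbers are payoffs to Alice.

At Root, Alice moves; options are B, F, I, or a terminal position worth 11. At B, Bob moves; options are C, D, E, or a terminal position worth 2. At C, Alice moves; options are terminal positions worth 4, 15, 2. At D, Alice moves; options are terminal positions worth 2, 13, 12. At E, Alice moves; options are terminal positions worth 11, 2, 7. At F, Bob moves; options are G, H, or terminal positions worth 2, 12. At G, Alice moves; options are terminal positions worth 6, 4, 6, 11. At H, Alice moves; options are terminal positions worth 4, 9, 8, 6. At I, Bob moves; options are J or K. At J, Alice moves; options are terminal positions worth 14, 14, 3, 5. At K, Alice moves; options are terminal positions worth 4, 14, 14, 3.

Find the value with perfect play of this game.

14

C (Alice): max(4, 15, 2) = 15
D (Alice): max(2, 13, 12) = 13
E (Alice): max(11, 2, 7) = 11
B (Bob): min(15, 13, 11, 2) = 2
G (Alice): max(6, 4, 6, 11) = 11
H (Alice): max(4, 9, 8, 6) = 9
F (Bob): min(11, 9, 2, 12) = 2
J (Alice): max(14, 14, 3, 5) = 14
K (Alice): max(4, 14, 14, 3) = 14
I (Bob): min(14, 14) = 14
Root (Alice): max(2, 2, 14, 11) = 14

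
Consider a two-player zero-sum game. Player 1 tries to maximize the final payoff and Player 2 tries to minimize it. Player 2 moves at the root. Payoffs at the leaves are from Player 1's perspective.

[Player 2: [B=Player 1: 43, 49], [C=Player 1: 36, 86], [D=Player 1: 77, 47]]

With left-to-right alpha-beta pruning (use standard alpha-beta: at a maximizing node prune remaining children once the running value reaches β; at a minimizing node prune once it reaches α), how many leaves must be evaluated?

5

B [α=-∞,β=+∞]: v=49
C [α=-∞,β=49]: v=86
D [α=-∞,β=49]: v=77 after child 1 ≥ β → β-cutoff, skip 1
Root [α=-∞,β=+∞]: v=49
Leaves evaluated: 5 of 6.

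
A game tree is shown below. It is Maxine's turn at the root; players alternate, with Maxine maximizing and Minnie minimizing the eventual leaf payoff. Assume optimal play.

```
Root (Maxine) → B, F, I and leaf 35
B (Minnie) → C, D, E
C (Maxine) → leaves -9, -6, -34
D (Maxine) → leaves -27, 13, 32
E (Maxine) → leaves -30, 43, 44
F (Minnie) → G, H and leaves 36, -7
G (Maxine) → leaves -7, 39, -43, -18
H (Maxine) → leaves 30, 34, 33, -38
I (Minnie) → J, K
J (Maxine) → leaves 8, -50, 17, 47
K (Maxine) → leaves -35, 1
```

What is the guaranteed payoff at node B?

-6

C: max(-9, -6, -34) = -6
D: max(-27, 13, 32) = 32
E: max(-30, 43, 44) = 44
B: min(-6, 32, 44) = -6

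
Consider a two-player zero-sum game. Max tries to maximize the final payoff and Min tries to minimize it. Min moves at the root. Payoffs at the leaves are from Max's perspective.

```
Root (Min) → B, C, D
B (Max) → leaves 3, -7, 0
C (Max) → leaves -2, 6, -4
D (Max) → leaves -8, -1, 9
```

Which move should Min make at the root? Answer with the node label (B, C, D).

B

B (Max): max(3, -7, 0) = 3
C (Max): max(-2, 6, -4) = 6
D (Max): max(-8, -1, 9) = 9
Root (Min): min(3, 6, 9) = 3
Min picks the child with the lowest value: B (value 3).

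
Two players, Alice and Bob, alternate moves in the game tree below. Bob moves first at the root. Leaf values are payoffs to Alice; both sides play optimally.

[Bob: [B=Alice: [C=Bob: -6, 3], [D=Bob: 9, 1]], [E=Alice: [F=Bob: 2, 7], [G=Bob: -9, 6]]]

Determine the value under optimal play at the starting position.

C (Bob): min(-6, 3) = -6
D (Bob): min(9, 1) = 1
B (Alice): max(-6, 1) = 1
F (Bob): min(2, 7) = 2
G (Bob): min(-9, 6) = -9
E (Alice): max(2, -9) = 2
Root (Bob): min(1, 2) = 1

1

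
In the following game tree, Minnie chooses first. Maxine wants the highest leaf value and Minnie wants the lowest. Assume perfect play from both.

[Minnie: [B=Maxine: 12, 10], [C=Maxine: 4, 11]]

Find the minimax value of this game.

B (Maxine): max(12, 10) = 12
C (Maxine): max(4, 11) = 11
Root (Minnie): min(12, 11) = 11

11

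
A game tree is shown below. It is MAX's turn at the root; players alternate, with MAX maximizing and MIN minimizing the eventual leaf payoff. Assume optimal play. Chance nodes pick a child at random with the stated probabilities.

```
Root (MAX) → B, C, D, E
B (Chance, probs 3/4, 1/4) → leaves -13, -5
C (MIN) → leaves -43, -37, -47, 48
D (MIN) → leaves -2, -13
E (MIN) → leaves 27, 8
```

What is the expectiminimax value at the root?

B (Chance): 3/4·-13 + 1/4·-5 = -11
C (MIN): min(-43, -37, -47, 48) = -47
D (MIN): min(-2, -13) = -13
E (MIN): min(27, 8) = 8
Root (MAX): max(-11, -47, -13, 8) = 8

8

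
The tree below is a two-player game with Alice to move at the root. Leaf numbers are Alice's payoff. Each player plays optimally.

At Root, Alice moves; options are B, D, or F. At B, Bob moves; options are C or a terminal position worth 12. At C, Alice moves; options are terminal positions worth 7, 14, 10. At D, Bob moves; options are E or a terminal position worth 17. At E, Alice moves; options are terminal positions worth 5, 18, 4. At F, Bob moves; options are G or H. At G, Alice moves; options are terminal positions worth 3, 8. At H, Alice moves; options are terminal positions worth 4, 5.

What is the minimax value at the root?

17

C (Alice): max(7, 14, 10) = 14
B (Bob): min(14, 12) = 12
E (Alice): max(5, 18, 4) = 18
D (Bob): min(18, 17) = 17
G (Alice): max(3, 8) = 8
H (Alice): max(4, 5) = 5
F (Bob): min(8, 5) = 5
Root (Alice): max(12, 17, 5) = 17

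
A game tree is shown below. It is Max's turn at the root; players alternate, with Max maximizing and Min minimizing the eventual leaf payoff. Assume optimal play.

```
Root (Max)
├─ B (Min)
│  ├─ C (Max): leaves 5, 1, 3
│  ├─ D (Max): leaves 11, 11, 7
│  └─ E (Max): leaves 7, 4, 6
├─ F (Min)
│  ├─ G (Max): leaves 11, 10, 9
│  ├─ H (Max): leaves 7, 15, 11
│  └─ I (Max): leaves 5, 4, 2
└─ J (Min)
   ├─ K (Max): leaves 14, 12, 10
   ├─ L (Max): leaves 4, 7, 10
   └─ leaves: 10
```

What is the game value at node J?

10

K: max(14, 12, 10) = 14
L: max(4, 7, 10) = 10
J: min(14, 10, 10) = 10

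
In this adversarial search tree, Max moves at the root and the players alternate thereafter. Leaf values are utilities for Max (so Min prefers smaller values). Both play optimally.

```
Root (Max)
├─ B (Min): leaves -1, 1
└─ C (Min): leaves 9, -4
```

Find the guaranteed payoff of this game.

-1

B (Min): min(-1, 1) = -1
C (Min): min(9, -4) = -4
Root (Max): max(-1, -4) = -1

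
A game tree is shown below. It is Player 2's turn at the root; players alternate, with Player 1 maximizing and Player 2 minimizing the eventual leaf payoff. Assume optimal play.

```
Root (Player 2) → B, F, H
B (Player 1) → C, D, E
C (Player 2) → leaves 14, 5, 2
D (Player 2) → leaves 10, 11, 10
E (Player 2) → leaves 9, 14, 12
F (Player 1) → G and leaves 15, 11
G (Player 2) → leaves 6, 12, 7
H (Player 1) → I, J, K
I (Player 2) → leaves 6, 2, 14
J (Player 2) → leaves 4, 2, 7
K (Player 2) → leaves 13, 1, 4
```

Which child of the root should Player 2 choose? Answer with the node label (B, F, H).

C (Player 2): min(14, 5, 2) = 2
D (Player 2): min(10, 11, 10) = 10
E (Player 2): min(9, 14, 12) = 9
B (Player 1): max(2, 10, 9) = 10
G (Player 2): min(6, 12, 7) = 6
F (Player 1): max(6, 15, 11) = 15
I (Player 2): min(6, 2, 14) = 2
J (Player 2): min(4, 2, 7) = 2
K (Player 2): min(13, 1, 4) = 1
H (Player 1): max(2, 2, 1) = 2
Root (Player 2): min(10, 15, 2) = 2
Player 2 picks the child with the lowest value: H (value 2).

H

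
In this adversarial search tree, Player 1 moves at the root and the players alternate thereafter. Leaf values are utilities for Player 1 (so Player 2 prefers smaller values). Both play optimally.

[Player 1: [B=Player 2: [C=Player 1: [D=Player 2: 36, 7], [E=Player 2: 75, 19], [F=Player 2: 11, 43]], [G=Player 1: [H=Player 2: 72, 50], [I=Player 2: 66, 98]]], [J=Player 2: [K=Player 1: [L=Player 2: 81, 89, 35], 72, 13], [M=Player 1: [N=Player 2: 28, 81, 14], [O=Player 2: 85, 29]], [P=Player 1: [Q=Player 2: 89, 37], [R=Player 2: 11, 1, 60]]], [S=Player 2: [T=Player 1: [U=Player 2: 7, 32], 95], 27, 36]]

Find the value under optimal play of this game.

D (Player 2): min(36, 7) = 7
E (Player 2): min(75, 19) = 19
F (Player 2): min(11, 43) = 11
C (Player 1): max(7, 19, 11) = 19
H (Player 2): min(72, 50) = 50
I (Player 2): min(66, 98) = 66
G (Player 1): max(50, 66) = 66
B (Player 2): min(19, 66) = 19
L (Player 2): min(81, 89, 35) = 35
K (Player 1): max(35, 72, 13) = 72
N (Player 2): min(28, 81, 14) = 14
O (Player 2): min(85, 29) = 29
M (Player 1): max(14, 29) = 29
Q (Player 2): min(89, 37) = 37
R (Player 2): min(11, 1, 60) = 1
P (Player 1): max(37, 1) = 37
J (Player 2): min(72, 29, 37) = 29
U (Player 2): min(7, 32) = 7
T (Player 1): max(7, 95) = 95
S (Player 2): min(95, 27, 36) = 27
Root (Player 1): max(19, 29, 27) = 29

29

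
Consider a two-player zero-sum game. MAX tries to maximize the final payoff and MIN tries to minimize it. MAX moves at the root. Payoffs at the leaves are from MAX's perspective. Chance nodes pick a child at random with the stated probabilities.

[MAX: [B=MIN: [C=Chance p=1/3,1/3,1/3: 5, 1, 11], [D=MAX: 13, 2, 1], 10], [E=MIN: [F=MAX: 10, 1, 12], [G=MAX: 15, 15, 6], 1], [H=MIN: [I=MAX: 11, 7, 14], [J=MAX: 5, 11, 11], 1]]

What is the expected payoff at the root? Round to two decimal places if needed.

C (Chance): 1/3·5 + 1/3·1 + 1/3·11 = 5.67
D (MAX): max(13, 2, 1) = 13
B (MIN): min(5.67, 13, 10) = 5.67
F (MAX): max(10, 1, 12) = 12
G (MAX): max(15, 15, 6) = 15
E (MIN): min(12, 15, 1) = 1
I (MAX): max(11, 7, 14) = 14
J (MAX): max(5, 11, 11) = 11
H (MIN): min(14, 11, 1) = 1
Root (MAX): max(5.67, 1, 1) = 5.67

5.67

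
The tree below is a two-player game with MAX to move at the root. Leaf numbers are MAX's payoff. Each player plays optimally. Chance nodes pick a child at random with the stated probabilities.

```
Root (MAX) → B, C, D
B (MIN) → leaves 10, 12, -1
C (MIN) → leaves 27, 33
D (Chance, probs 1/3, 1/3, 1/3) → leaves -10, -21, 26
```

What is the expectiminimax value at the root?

27

B (MIN): min(10, 12, -1) = -1
C (MIN): min(27, 33) = 27
D (Chance): 1/3·-10 + 1/3·-21 + 1/3·26 = -1.67
Root (MAX): max(-1, 27, -1.67) = 27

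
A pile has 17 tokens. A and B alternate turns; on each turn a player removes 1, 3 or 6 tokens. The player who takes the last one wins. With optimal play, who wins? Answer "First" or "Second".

First

Mark each pile size as W (mover wins) or L (mover loses):
i:   0  1  2  3  4  5  6  7  8  9 10 11 12 13 14 15 16 17
     L  W  L  W  L  W  W  W  W  L  W  L  W  L  W  W  W  W
Position 17 is W, so the first player wins.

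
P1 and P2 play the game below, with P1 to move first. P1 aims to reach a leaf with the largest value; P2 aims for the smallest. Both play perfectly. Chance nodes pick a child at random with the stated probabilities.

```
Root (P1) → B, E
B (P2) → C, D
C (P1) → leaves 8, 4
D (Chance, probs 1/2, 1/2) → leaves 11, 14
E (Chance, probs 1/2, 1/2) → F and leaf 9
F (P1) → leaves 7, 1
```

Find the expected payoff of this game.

8

C (P1): max(8, 4) = 8
D (Chance): 1/2·11 + 1/2·14 = 12.5
B (P2): min(8, 12.5) = 8
F (P1): max(7, 1) = 7
E (Chance): 1/2·7 + 1/2·9 = 8
Root (P1): max(8, 8) = 8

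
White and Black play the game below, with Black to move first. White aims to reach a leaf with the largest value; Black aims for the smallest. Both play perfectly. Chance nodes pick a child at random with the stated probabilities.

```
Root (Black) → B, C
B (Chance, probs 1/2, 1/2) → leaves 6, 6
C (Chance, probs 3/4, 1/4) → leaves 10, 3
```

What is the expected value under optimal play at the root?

B (Chance): 1/2·6 + 1/2·6 = 6
C (Chance): 3/4·10 + 1/4·3 = 8.25
Root (Black): min(6, 8.25) = 6

6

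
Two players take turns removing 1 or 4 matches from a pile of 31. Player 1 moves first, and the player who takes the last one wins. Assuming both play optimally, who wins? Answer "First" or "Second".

W/L table (W = player to move can force a win):
i:   0  1  2  3  4  5  6  7  8  9 10 11 12 13 14 15 16 17 18 19 20 21 22 23 24 25 26 27 28 29 30 31
     L  W  L  W  W  L  W  L  W  W  L  W  L  W  W  L  W  L  W  W  L  W  L  W  W  L  W  L  W  W  L  W
Position 31 is W, so the first player wins.

First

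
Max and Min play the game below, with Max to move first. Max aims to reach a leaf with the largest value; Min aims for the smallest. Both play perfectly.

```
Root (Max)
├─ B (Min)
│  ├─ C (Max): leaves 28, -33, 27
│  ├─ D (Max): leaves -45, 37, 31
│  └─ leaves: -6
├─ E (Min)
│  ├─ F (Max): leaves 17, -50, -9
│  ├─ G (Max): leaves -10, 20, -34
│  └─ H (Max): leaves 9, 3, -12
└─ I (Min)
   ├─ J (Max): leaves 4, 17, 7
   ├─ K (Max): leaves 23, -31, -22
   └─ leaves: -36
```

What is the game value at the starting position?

C (Max): max(28, -33, 27) = 28
D (Max): max(-45, 37, 31) = 37
B (Min): min(28, 37, -6) = -6
F (Max): max(17, -50, -9) = 17
G (Max): max(-10, 20, -34) = 20
H (Max): max(9, 3, -12) = 9
E (Min): min(17, 20, 9) = 9
J (Max): max(4, 17, 7) = 17
K (Max): max(23, -31, -22) = 23
I (Min): min(17, 23, -36) = -36
Root (Max): max(-6, 9, -36) = 9

9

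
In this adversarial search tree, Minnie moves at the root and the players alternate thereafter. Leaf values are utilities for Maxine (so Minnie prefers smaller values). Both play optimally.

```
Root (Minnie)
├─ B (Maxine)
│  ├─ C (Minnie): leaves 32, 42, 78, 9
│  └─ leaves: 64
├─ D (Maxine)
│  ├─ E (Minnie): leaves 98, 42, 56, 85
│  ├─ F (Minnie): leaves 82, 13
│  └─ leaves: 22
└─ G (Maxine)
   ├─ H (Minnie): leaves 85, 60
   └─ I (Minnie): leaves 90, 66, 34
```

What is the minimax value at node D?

E: min(98, 42, 56, 85) = 42
F: min(82, 13) = 13
D: max(42, 13, 22) = 42

42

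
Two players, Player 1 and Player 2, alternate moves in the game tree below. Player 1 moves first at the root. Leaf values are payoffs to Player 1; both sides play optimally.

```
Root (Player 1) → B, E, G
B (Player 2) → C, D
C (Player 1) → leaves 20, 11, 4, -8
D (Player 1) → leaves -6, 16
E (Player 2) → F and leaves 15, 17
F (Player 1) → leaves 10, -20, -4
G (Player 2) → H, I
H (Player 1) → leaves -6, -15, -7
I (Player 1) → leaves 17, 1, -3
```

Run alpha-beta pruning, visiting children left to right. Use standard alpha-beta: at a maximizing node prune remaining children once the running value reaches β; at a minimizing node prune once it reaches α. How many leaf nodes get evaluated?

12

C [α=-∞,β=+∞]: v=20
D [α=-∞,β=20]: v=16
B [α=-∞,β=+∞]: v=16
F [α=16,β=+∞]: v=10
E [α=16,β=+∞]: v=10 after child 1 ≤ α → α-cutoff, skip 2
H [α=16,β=+∞]: v=-6
G [α=16,β=+∞]: v=-6 after child 1 ≤ α → α-cutoff, skip 1
Root [α=-∞,β=+∞]: v=16
Leaves evaluated: 12 of 17.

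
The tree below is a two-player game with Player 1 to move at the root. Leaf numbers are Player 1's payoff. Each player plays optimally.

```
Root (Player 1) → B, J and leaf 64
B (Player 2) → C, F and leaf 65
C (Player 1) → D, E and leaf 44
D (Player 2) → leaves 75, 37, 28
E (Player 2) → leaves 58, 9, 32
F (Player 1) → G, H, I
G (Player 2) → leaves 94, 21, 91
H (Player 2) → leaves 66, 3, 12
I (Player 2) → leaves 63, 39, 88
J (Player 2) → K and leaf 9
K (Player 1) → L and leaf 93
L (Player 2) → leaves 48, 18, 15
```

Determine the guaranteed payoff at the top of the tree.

64

D (Player 2): min(75, 37, 28) = 28
E (Player 2): min(58, 9, 32) = 9
C (Player 1): max(28, 9, 44) = 44
G (Player 2): min(94, 21, 91) = 21
H (Player 2): min(66, 3, 12) = 3
I (Player 2): min(63, 39, 88) = 39
F (Player 1): max(21, 3, 39) = 39
B (Player 2): min(44, 39, 65) = 39
L (Player 2): min(48, 18, 15) = 15
K (Player 1): max(15, 93) = 93
J (Player 2): min(93, 9) = 9
Root (Player 1): max(39, 9, 64) = 64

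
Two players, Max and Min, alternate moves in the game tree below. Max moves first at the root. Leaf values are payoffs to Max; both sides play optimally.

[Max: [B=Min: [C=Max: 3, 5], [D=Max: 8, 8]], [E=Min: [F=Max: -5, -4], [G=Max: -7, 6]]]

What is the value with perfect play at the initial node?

C (Max): max(3, 5) = 5
D (Max): max(8, 8) = 8
B (Min): min(5, 8) = 5
F (Max): max(-5, -4) = -4
G (Max): max(-7, 6) = 6
E (Min): min(-4, 6) = -4
Root (Max): max(5, -4) = 5

5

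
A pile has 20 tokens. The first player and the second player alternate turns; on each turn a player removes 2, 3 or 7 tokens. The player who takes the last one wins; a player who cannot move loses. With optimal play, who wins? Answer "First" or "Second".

Second

Mark each pile size as W (mover wins) or L (mover loses):
i:   0  1  2  3  4  5  6  7  8  9 10 11 12 13 14 15 16 17 18 19 20
     L  L  W  W  W  L  L  W  W  W  L  L  W  W  W  L  L  W  W  W  L
Position 20 is L, so the second player wins.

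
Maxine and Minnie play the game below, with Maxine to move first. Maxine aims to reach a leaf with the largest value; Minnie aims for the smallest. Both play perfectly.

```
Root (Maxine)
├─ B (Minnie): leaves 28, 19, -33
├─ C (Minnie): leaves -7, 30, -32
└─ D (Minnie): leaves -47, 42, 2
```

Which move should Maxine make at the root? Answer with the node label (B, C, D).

B (Minnie): min(28, 19, -33) = -33
C (Minnie): min(-7, 30, -32) = -32
D (Minnie): min(-47, 42, 2) = -47
Root (Maxine): max(-33, -32, -47) = -32
Maxine picks the child with the highest value: C (value -32).

C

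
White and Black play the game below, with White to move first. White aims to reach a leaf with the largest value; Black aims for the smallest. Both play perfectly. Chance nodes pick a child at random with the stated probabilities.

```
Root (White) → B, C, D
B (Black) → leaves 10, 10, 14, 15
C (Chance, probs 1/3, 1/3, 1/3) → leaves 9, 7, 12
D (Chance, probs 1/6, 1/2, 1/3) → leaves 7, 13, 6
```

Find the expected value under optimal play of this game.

10

B (Black): min(10, 10, 14, 15) = 10
C (Chance): 1/3·9 + 1/3·7 + 1/3·12 = 9.33
D (Chance): 1/6·7 + 1/2·13 + 1/3·6 = 9.67
Root (White): max(10, 9.33, 9.67) = 10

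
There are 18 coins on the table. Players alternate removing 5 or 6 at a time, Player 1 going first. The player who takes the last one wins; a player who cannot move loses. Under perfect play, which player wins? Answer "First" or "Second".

Mark each pile size as W (mover wins) or L (mover loses):
i:   0  1  2  3  4  5  6  7  8  9 10 11 12 13 14 15 16 17 18
     L  L  L  L  L  W  W  W  W  W  W  L  L  L  L  L  W  W  W
Position 18 is W, so the first player wins.

First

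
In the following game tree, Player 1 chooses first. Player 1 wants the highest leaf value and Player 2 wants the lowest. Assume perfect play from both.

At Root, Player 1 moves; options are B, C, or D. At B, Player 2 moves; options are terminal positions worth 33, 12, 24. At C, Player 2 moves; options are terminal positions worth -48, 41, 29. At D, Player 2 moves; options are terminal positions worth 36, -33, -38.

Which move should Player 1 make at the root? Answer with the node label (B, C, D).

B (Player 2): min(33, 12, 24) = 12
C (Player 2): min(-48, 41, 29) = -48
D (Player 2): min(36, -33, -38) = -38
Root (Player 1): max(12, -48, -38) = 12
Player 1 picks the child with the highest value: B (value 12).

B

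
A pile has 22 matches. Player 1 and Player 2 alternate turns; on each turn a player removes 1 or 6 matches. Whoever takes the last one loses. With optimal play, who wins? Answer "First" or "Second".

W/L table (W = player to move can force a win):
i:   0  1  2  3  4  5  6  7  8  9 10 11 12 13 14 15 16 17 18 19 20 21 22
     W  L  W  L  W  L  W  W  L  W  L  W  L  W  W  L  W  L  W  L  W  W  L
Position 22 is L, so the second player wins.

Second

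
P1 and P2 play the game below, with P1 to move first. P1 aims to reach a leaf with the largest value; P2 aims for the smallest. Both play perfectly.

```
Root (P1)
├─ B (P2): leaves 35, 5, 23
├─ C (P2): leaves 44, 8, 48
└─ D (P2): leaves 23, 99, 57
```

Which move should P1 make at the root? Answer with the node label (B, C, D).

B (P2): min(35, 5, 23) = 5
C (P2): min(44, 8, 48) = 8
D (P2): min(23, 99, 57) = 23
Root (P1): max(5, 8, 23) = 23
P1 picks the child with the highest value: D (value 23).

D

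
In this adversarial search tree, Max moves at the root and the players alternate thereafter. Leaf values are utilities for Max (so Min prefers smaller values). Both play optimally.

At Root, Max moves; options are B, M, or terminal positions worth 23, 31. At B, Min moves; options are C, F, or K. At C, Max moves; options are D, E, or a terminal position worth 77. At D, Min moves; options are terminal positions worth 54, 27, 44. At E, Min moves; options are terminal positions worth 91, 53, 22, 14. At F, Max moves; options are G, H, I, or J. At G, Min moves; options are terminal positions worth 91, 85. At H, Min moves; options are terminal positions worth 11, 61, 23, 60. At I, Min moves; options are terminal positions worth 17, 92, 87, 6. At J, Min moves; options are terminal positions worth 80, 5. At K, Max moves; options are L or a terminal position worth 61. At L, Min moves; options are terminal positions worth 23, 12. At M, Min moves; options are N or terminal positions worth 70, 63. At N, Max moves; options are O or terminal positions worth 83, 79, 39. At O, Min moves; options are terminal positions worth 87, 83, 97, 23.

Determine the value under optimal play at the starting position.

D (Min): min(54, 27, 44) = 27
E (Min): min(91, 53, 22, 14) = 14
C (Max): max(27, 14, 77) = 77
G (Min): min(91, 85) = 85
H (Min): min(11, 61, 23, 60) = 11
I (Min): min(17, 92, 87, 6) = 6
J (Min): min(80, 5) = 5
F (Max): max(85, 11, 6, 5) = 85
L (Min): min(23, 12) = 12
K (Max): max(12, 61) = 61
B (Min): min(77, 85, 61) = 61
O (Min): min(87, 83, 97, 23) = 23
N (Max): max(23, 83, 79, 39) = 83
M (Min): min(83, 70, 63) = 63
Root (Max): max(61, 63, 23, 31) = 63

63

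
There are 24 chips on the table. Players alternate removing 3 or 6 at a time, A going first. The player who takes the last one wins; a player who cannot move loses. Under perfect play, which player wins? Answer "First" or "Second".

Mark each pile size as W (mover wins) or L (mover loses):
i:   0  1  2  3  4  5  6  7  8  9 10 11 12 13 14 15 16 17 18 19 20 21 22 23 24
     L  L  L  W  W  W  W  W  W  L  L  L  W  W  W  W  W  W  L  L  L  W  W  W  W
Position 24 is W, so the first player wins.

First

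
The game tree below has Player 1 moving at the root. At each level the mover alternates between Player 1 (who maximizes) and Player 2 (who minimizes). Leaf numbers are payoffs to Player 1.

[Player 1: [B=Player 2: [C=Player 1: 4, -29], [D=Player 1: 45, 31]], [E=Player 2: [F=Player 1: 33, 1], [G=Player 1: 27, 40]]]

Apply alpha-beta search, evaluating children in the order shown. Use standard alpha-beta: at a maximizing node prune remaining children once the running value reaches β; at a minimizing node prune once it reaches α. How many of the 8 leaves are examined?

C [α=-∞,β=+∞]: v=4
D [α=-∞,β=4]: v=45 after child 1 ≥ β → β-cutoff, skip 1
B [α=-∞,β=+∞]: v=4
F [α=4,β=+∞]: v=33
G [α=4,β=33]: v=40
E [α=4,β=+∞]: v=33
Root [α=-∞,β=+∞]: v=33
Leaves evaluated: 7 of 8.

7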